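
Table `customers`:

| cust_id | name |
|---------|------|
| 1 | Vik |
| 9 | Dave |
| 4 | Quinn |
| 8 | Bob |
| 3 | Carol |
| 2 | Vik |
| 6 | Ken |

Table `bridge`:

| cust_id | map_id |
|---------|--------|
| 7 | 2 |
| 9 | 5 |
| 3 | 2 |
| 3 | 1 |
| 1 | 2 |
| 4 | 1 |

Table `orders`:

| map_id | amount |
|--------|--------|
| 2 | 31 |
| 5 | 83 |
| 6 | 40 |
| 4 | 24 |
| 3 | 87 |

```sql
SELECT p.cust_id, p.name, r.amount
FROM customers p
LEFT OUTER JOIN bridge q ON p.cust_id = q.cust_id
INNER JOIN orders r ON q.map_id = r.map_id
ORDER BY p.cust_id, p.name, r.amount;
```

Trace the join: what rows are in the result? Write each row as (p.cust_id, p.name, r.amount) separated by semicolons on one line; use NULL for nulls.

(1, Vik, 31); (3, Carol, 31); (9, Dave, 83)

Evaluate left to right. First `customers p LEFT JOIN bridge q` on cust_id: 8 row(s).
Then INNER JOIN `orders r` on map_id: keep only rows whose q.map_id appears in r.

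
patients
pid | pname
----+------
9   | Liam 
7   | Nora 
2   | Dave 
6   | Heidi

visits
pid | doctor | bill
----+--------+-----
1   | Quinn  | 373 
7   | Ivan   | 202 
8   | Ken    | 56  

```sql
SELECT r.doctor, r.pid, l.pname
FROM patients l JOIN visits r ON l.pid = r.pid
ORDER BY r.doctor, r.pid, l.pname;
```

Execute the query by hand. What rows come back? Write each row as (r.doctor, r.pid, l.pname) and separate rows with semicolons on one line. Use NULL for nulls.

(Ivan, 7, Nora)

INNER JOIN keeps only pairs where the ON condition holds.
Matching on l.pid = r.pid.
- l row (pid=9): no match → dropped.
- l row (pid=7): matches 1 r row(s) → 1 output row(s).
- l row (pid=2): no match → dropped.
- l row (pid=6): no match → dropped.
After projecting and ordering:
r.doctor | r.pid | l.pname
Ivan | 7 | Nora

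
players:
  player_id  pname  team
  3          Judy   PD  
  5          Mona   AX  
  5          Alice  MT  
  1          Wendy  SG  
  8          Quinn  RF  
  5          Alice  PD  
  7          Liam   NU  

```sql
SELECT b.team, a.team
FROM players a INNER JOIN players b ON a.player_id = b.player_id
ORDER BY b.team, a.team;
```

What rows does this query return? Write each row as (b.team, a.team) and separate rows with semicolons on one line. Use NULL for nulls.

(AX, AX); (AX, MT); (AX, PD); (MT, AX); (MT, MT); (MT, PD); (NU, NU); (PD, AX); (PD, MT); (PD, PD); (PD, PD); (RF, RF); (SG, SG)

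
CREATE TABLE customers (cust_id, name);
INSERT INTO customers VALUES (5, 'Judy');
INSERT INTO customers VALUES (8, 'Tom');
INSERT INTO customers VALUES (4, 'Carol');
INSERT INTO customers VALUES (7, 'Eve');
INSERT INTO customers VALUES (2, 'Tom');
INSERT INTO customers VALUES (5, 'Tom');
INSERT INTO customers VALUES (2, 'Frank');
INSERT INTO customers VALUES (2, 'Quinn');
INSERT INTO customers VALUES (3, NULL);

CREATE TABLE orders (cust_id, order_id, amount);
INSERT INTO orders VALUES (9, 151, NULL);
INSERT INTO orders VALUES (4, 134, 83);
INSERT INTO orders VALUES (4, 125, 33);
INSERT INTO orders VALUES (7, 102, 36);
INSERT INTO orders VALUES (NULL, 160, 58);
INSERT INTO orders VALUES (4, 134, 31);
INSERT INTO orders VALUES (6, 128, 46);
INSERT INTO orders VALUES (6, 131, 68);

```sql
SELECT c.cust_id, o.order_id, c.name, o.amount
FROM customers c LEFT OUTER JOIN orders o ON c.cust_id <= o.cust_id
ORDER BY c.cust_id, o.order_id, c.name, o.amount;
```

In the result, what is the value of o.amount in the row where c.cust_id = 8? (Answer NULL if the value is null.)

NULL

LEFT JOIN keeps every row from `customers`; unmatched rows get NULL for `orders`'s columns.
Matching on c.cust_id <= o.cust_id. A NULL in a compared column never satisfies the condition.
- c[0] cust_id=5 → 4 match(es) in o → 4 row(s).
- c[1] cust_id=8 → 1 match(es) in o → 1 row(s).
- c[2] cust_id=4 → 7 match(es) in o → 7 row(s).
- c[3] cust_id=7 → 2 match(es) in o → 2 row(s).
- c[4] cust_id=2 → 7 match(es) in o → 7 row(s).
- c[5] cust_id=5 → 4 match(es) in o → 4 row(s).
- c[6] cust_id=2 → 7 match(es) in o → 7 row(s).
- c[7] cust_id=2 → 7 match(es) in o → 7 row(s).
- c[8] cust_id=3 → 7 match(es) in o → 7 row(s).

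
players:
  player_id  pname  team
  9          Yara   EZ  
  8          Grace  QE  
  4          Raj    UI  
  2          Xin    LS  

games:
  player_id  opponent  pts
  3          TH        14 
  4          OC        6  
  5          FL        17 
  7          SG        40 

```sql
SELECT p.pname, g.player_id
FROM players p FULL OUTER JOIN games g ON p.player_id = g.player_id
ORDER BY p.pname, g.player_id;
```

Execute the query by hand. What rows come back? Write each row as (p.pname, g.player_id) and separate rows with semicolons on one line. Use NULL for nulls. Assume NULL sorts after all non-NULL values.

(Grace, NULL); (Raj, 4); (Xin, NULL); (Yara, NULL); (NULL, 3); (NULL, 5); (NULL, 7)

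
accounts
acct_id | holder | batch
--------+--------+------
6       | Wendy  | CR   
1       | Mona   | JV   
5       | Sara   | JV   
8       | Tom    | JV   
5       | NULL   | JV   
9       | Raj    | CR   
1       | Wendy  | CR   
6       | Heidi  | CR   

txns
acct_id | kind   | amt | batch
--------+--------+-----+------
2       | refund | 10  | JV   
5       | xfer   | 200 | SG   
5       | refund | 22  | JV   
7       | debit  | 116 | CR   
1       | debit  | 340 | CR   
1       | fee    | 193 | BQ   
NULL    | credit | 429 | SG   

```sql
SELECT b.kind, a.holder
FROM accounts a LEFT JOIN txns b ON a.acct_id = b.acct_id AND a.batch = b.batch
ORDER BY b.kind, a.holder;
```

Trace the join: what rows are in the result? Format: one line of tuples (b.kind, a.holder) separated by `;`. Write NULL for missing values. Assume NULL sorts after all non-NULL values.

LEFT JOIN keeps every row from `accounts`; unmatched rows get NULL for `txns`'s columns.
Matching on a.acct_id = b.acct_id AND a.batch = b.batch. A NULL in a compared column never satisfies the condition.
- acct_id=6, batch=CR: no b row matches, row kept with b columns NULL.
- acct_id=1, batch=JV: no b row matches, row kept with b columns NULL.
- acct_id=5, batch=JV: 1 matching b row(s), so 1 row(s) emitted.
- acct_id=8, batch=JV: no b row matches, row kept with b columns NULL.
- acct_id=5, batch=JV: 1 matching b row(s), so 1 row(s) emitted.
- acct_id=9, batch=CR: no b row matches, row kept with b columns NULL.
- acct_id=1, batch=CR: 1 matching b row(s), so 1 row(s) emitted.
- acct_id=6, batch=CR: no b row matches, row kept with b columns NULL.
After projecting and ordering:
b.kind | a.holder
debit | Wendy
refund | Sara
refund | NULL
NULL | Heidi
NULL | Mona
NULL | Raj
NULL | Tom
NULL | Wendy

(debit, Wendy); (refund, Sara); (refund, NULL); (NULL, Heidi); (NULL, Mona); (NULL, Raj); (NULL, Tom); (NULL, Wendy)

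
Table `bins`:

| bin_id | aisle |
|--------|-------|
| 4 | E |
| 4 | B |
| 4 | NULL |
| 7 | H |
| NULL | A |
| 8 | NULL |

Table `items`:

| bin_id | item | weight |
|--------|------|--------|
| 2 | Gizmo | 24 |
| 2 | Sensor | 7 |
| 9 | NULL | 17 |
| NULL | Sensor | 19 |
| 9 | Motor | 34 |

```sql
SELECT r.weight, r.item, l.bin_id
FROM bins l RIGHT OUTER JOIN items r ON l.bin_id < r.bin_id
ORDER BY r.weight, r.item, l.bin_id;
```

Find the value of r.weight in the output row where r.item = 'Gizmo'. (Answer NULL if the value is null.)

24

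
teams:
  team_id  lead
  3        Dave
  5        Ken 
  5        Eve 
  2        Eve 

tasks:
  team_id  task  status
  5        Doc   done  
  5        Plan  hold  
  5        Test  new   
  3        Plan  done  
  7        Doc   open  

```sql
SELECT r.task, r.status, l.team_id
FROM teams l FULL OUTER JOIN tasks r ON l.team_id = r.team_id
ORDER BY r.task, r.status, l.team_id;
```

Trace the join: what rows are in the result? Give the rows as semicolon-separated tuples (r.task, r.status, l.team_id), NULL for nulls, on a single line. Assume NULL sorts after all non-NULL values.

(Doc, done, 5); (Doc, done, 5); (Doc, open, NULL); (Plan, done, 3); (Plan, hold, 5); (Plan, hold, 5); (Test, new, 5); (Test, new, 5); (NULL, NULL, 2)

FULL OUTER JOIN keeps every row from both sides; unmatched rows get NULL for the other side's columns.
Matching on l.team_id = r.team_id.
Matched pairs: 7; unmatched l rows kept: 1; unmatched r rows kept: 1.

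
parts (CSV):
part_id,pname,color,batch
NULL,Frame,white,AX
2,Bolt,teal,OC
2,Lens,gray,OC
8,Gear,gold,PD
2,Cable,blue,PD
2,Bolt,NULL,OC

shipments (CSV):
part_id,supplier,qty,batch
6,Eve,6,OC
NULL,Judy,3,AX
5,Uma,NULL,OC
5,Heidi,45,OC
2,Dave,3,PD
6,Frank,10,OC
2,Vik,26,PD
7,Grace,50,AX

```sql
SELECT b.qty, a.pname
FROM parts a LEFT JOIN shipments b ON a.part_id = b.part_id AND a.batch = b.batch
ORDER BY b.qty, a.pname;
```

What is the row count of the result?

LEFT JOIN keeps every row from `parts`; unmatched rows get NULL for `shipments`'s columns.
Matching on a.part_id = b.part_id AND a.batch = b.batch. A NULL in a compared column never satisfies the condition.
- a[0] part_id=NULL, batch=AX → no match; kept with NULLs on the b side.
- a[1] part_id=2, batch=OC → no match; kept with NULLs on the b side.
- a[2] part_id=2, batch=OC → no match; kept with NULLs on the b side.
- a[3] part_id=8, batch=PD → no match; kept with NULLs on the b side.
- a[4] part_id=2, batch=PD → 2 match(es) in b → 2 row(s).
- a[5] part_id=2, batch=OC → no match; kept with NULLs on the b side.
Total: 2 matched + 5 padded = 7 rows.

7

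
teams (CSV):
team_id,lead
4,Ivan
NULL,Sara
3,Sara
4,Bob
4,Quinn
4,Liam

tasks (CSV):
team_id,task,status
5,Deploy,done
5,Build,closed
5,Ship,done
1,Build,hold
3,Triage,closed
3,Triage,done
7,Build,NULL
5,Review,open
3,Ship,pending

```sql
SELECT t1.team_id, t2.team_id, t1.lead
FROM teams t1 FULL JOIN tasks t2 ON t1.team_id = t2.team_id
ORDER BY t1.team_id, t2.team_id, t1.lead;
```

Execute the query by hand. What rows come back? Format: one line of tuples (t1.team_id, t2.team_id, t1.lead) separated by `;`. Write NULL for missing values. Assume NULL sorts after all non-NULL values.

(3, 3, Sara); (3, 3, Sara); (3, 3, Sara); (4, NULL, Bob); (4, NULL, Ivan); (4, NULL, Liam); (4, NULL, Quinn); (NULL, 1, NULL); (NULL, 5, NULL); (NULL, 5, NULL); (NULL, 5, NULL); (NULL, 5, NULL); (NULL, 7, NULL); (NULL, NULL, Sara)

FULL OUTER JOIN keeps every row from both sides; unmatched rows get NULL for the other side's columns.
Matching on t1.team_id = t2.team_id. A NULL in a compared column never satisfies the condition.
- t1 row (team_id=4): no match → kept, t2 columns NULL.
- t1 row (team_id=NULL): no match → kept, t2 columns NULL.
- t1 row (team_id=3): matches 3 t2 row(s) → 3 output row(s).
- t1 row (team_id=4): no match → kept, t2 columns NULL.
- t1 row (team_id=4): no match → kept, t2 columns NULL.
- t1 row (team_id=4): no match → kept, t2 columns NULL.
- plus 6 unmatched t2 row(s), each kept with NULL t1 columns.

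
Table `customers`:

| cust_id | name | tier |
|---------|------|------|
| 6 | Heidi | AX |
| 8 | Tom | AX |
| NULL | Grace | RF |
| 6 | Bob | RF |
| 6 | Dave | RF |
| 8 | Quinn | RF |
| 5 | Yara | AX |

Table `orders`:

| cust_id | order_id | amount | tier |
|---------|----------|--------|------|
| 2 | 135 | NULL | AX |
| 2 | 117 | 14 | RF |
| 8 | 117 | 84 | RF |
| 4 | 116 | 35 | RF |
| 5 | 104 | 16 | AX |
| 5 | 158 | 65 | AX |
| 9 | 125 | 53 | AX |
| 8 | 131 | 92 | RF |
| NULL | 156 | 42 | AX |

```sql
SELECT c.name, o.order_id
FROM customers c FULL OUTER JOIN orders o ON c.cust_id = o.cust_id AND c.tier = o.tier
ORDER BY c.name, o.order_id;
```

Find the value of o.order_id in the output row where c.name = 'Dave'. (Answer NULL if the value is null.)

NULL

FULL OUTER JOIN keeps every row from both sides; unmatched rows get NULL for the other side's columns.
Matching on c.cust_id = o.cust_id AND c.tier = o.tier. A NULL in a compared column never satisfies the condition.
Matched pairs: 4; unmatched c rows kept: 5; unmatched o rows kept: 5.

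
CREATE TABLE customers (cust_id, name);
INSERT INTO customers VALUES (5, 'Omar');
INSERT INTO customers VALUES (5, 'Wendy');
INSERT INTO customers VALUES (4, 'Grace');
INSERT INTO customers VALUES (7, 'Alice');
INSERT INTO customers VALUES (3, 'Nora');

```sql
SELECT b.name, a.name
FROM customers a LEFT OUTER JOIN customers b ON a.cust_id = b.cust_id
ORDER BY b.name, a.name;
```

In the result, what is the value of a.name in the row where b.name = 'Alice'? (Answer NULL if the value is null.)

LEFT JOIN keeps every row from `customers a`; unmatched rows get NULL for `customers b`'s columns.
Matching on a.cust_id = b.cust_id.
- a (cust_id=5) pairs with 2 row(s) of b.
- a (cust_id=5) pairs with 2 row(s) of b.
- a (cust_id=4) pairs with 1 row(s) of b.
- a (cust_id=7) pairs with 1 row(s) of b.
- a (cust_id=3) pairs with 1 row(s) of b.

Alice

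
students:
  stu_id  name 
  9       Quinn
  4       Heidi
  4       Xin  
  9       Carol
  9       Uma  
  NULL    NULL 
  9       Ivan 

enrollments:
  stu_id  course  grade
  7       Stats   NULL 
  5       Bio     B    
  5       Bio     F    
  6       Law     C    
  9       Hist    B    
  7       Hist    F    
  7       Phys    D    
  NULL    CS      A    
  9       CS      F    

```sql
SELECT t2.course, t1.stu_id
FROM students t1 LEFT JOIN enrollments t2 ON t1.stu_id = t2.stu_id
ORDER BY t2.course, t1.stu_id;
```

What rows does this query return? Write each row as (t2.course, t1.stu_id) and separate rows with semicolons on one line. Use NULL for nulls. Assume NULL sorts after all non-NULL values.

(CS, 9); (CS, 9); (CS, 9); (CS, 9); (Hist, 9); (Hist, 9); (Hist, 9); (Hist, 9); (NULL, 4); (NULL, 4); (NULL, NULL)

LEFT JOIN keeps every row from `students`; unmatched rows get NULL for `enrollments`'s columns.
Matching on t1.stu_id = t2.stu_id. A NULL in a compared column never satisfies the condition.
- t1[0] stu_id=9 → 2 match(es) in t2 → 2 row(s).
- t1[1] stu_id=4 → no match; kept with NULLs on the t2 side.
- t1[2] stu_id=4 → no match; kept with NULLs on the t2 side.
- t1[3] stu_id=9 → 2 match(es) in t2 → 2 row(s).
- t1[4] stu_id=9 → 2 match(es) in t2 → 2 row(s).
- t1[5] stu_id=NULL → no match; kept with NULLs on the t2 side.
- t1[6] stu_id=9 → 2 match(es) in t2 → 2 row(s).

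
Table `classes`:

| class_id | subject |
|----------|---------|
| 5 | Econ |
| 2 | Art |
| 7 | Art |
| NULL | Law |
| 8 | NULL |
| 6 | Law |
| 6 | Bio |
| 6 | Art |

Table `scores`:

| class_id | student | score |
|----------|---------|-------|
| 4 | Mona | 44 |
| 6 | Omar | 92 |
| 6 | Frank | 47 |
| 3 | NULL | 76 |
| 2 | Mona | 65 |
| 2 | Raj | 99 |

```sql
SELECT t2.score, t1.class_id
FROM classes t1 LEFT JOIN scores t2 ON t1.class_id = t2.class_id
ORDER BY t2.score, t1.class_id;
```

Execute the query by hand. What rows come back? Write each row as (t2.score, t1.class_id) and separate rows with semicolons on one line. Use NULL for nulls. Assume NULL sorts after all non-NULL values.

(47, 6); (47, 6); (47, 6); (65, 2); (92, 6); (92, 6); (92, 6); (99, 2); (NULL, 5); (NULL, 7); (NULL, 8); (NULL, NULL)

LEFT JOIN keeps every row from `classes`; unmatched rows get NULL for `scores`'s columns.
Matching on t1.class_id = t2.class_id. A NULL in a compared column never satisfies the condition.
- t1 row (class_id=5): no match → kept, t2 columns NULL.
- t1 row (class_id=2): matches 2 t2 row(s) → 2 output row(s).
- t1 row (class_id=7): no match → kept, t2 columns NULL.
- t1 row (class_id=NULL): no match → kept, t2 columns NULL.
- t1 row (class_id=8): no match → kept, t2 columns NULL.
- t1 row (class_id=6): matches 2 t2 row(s) → 2 output row(s).
- t1 row (class_id=6): matches 2 t2 row(s) → 2 output row(s).
- t1 row (class_id=6): matches 2 t2 row(s) → 2 output row(s).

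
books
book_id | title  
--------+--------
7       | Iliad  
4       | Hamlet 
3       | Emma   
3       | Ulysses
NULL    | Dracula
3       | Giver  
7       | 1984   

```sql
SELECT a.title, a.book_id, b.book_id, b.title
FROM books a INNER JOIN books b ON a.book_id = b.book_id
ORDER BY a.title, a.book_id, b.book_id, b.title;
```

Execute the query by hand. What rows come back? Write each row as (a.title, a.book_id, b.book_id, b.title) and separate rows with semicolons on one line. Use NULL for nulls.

INNER JOIN keeps only pairs where the ON condition holds.
Matching on a.book_id = b.book_id. A NULL in a compared column never satisfies the condition.
- book_id=7: 2 matching b row(s), so 2 row(s) emitted.
- book_id=4: 1 matching b row(s), so 1 row(s) emitted.
- book_id=3: 3 matching b row(s), so 3 row(s) emitted.
- book_id=3: 3 matching b row(s), so 3 row(s) emitted.
- book_id=NULL: no matching b row, dropped.
- book_id=3: 3 matching b row(s), so 3 row(s) emitted.
- book_id=7: 2 matching b row(s), so 2 row(s) emitted.

(1984, 7, 7, 1984); (1984, 7, 7, Iliad); (Emma, 3, 3, Emma); (Emma, 3, 3, Giver); (Emma, 3, 3, Ulysses); (Giver, 3, 3, Emma); (Giver, 3, 3, Giver); (Giver, 3, 3, Ulysses); (Hamlet, 4, 4, Hamlet); (Iliad, 7, 7, 1984); (Iliad, 7, 7, Iliad); (Ulysses, 3, 3, Emma); (Ulysses, 3, 3, Giver); (Ulysses, 3, 3, Ulysses)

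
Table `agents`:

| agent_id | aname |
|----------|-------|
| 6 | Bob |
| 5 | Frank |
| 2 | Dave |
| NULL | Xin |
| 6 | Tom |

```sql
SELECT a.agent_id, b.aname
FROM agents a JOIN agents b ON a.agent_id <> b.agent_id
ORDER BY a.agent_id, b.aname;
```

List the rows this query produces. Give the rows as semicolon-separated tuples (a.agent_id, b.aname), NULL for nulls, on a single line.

INNER JOIN keeps only pairs where the ON condition holds.
Matching on a.agent_id <> b.agent_id. A NULL in a compared column never satisfies the condition.
- a row (agent_id=6): matches 2 b row(s) → 2 output row(s).
- a row (agent_id=5): matches 3 b row(s) → 3 output row(s).
- a row (agent_id=2): matches 3 b row(s) → 3 output row(s).
- a row (agent_id=NULL): no match → dropped.
- a row (agent_id=6): matches 2 b row(s) → 2 output row(s).
After projecting and ordering:
a.agent_id | b.aname
2 | Bob
2 | Frank
2 | Tom
5 | Bob
5 | Dave
5 | Tom
6 | Dave
6 | Dave
6 | Frank
6 | Frank

(2, Bob); (2, Frank); (2, Tom); (5, Bob); (5, Dave); (5, Tom); (6, Dave); (6, Dave); (6, Frank); (6, Frank)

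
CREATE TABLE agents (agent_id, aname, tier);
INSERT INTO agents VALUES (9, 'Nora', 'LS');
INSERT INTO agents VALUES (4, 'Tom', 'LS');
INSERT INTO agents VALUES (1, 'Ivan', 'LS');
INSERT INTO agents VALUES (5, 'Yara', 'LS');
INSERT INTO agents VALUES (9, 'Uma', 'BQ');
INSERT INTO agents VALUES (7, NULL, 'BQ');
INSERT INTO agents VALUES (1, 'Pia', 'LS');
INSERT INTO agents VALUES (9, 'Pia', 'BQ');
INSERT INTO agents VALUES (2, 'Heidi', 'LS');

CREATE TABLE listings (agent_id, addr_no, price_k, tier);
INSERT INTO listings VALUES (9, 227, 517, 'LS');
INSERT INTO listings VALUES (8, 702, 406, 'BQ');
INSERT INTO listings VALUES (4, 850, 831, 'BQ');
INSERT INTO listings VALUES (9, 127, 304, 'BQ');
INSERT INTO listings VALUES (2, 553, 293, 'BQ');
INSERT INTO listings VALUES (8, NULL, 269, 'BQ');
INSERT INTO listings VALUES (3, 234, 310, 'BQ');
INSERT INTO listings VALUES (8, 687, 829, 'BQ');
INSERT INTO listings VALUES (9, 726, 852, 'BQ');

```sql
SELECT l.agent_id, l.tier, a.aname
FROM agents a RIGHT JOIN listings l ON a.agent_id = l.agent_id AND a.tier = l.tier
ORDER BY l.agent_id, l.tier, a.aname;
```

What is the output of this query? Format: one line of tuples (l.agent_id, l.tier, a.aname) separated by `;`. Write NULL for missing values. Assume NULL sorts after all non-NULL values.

RIGHT JOIN keeps every row from `listings`; unmatched rows get NULL for `agents`'s columns.
Matching on a.agent_id = l.agent_id AND a.tier = l.tier.
Matched pairs: 5; unmatched l rows kept: 6.

(2, BQ, NULL); (3, BQ, NULL); (4, BQ, NULL); (8, BQ, NULL); (8, BQ, NULL); (8, BQ, NULL); (9, BQ, Pia); (9, BQ, Pia); (9, BQ, Uma); (9, BQ, Uma); (9, LS, Nora)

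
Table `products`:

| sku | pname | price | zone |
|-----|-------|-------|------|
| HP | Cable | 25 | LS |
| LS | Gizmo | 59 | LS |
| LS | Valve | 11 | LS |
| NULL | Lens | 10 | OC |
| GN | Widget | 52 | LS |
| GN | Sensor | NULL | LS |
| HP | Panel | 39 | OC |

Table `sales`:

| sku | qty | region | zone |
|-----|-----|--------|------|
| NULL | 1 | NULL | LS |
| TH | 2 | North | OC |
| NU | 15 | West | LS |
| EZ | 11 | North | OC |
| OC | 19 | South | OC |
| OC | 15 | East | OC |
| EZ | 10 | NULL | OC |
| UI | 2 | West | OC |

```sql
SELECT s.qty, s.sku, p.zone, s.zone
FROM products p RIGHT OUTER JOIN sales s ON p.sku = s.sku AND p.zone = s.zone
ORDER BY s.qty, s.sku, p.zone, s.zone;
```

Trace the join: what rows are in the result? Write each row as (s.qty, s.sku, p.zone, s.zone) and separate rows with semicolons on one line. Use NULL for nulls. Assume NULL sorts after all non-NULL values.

(1, NULL, NULL, LS); (2, TH, NULL, OC); (2, UI, NULL, OC); (10, EZ, NULL, OC); (11, EZ, NULL, OC); (15, NU, NULL, LS); (15, OC, NULL, OC); (19, OC, NULL, OC)

RIGHT JOIN keeps every row from `sales`; unmatched rows get NULL for `products`'s columns.
Matching on p.sku = s.sku AND p.zone = s.zone. A NULL in a compared column never satisfies the condition.
- p row (sku=HP, zone=LS): no match.
- p row (sku=LS, zone=LS): no match.
- p row (sku=LS, zone=LS): no match.
- p row (sku=NULL, zone=OC): no match.
- p row (sku=GN, zone=LS): no match.
- p row (sku=GN, zone=LS): no match.
- p row (sku=HP, zone=OC): no match.
- 8 s row(s) had no p match → kept, p columns NULL.
After projecting and ordering:
s.qty | s.sku | p.zone | s.zone
1 | NULL | NULL | LS
2 | TH | NULL | OC
2 | UI | NULL | OC
10 | EZ | NULL | OC
11 | EZ | NULL | OC
15 | NU | NULL | LS
15 | OC | NULL | OC
19 | OC | NULL | OC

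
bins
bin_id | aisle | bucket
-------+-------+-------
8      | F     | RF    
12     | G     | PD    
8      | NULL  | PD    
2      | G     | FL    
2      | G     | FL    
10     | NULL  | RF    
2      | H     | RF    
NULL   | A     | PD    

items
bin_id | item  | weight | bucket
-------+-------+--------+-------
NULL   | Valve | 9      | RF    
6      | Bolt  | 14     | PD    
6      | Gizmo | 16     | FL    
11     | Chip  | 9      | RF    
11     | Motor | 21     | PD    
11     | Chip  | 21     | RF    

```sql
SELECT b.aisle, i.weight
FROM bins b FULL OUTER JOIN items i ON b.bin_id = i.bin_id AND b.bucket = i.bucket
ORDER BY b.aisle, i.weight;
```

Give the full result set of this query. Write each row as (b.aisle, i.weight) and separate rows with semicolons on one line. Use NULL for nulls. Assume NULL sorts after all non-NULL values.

(A, NULL); (F, NULL); (G, NULL); (G, NULL); (G, NULL); (H, NULL); (NULL, 9); (NULL, 9); (NULL, 14); (NULL, 16); (NULL, 21); (NULL, 21); (NULL, NULL); (NULL, NULL)

FULL OUTER JOIN keeps every row from both sides; unmatched rows get NULL for the other side's columns.
Matching on b.bin_id = i.bin_id AND b.bucket = i.bucket. A NULL in a compared column never satisfies the condition.
- bin_id=8, bucket=RF: no i row matches, row kept with i columns NULL.
- bin_id=12, bucket=PD: no i row matches, row kept with i columns NULL.
- bin_id=8, bucket=PD: no i row matches, row kept with i columns NULL.
- bin_id=2, bucket=FL: no i row matches, row kept with i columns NULL.
- bin_id=2, bucket=FL: no i row matches, row kept with i columns NULL.
- bin_id=10, bucket=RF: no i row matches, row kept with i columns NULL.
- bin_id=2, bucket=RF: no i row matches, row kept with i columns NULL.
- bin_id=NULL, bucket=PD: no i row matches, row kept with i columns NULL.
- plus 6 unmatched i row(s), each kept with NULL b columns.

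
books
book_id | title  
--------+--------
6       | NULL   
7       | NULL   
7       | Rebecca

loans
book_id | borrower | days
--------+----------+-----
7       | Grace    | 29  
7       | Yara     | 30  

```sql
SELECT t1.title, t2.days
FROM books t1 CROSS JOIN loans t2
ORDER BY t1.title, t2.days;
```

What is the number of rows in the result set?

6

CROSS JOIN pairs every row of `books` with every row of `loans`: 3 × 2 = 6 rows.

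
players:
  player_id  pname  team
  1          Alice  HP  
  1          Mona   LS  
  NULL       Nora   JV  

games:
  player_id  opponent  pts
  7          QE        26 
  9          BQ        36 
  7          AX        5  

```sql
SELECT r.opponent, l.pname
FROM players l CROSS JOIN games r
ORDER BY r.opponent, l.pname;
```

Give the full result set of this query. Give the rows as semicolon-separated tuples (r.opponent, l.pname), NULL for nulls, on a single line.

(AX, Alice); (AX, Mona); (AX, Nora); (BQ, Alice); (BQ, Mona); (BQ, Nora); (QE, Alice); (QE, Mona); (QE, Nora)

CROSS JOIN pairs every row of `players` with every row of `games`: 3 × 3 = 9 rows.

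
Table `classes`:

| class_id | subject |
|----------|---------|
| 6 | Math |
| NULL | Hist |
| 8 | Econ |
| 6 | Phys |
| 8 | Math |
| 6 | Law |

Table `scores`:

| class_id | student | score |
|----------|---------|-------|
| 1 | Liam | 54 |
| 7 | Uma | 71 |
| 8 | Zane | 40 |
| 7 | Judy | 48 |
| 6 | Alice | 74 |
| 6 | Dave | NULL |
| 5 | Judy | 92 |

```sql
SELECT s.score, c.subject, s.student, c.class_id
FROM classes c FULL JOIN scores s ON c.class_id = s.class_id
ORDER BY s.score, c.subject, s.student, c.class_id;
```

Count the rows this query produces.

13

FULL OUTER JOIN keeps every row from both sides; unmatched rows get NULL for the other side's columns.
Matching on c.class_id = s.class_id. A NULL in a compared column never satisfies the condition.
Matched pairs: 8; unmatched c rows kept: 1; unmatched s rows kept: 4.
Total: 8 matched + 5 padded = 13 rows.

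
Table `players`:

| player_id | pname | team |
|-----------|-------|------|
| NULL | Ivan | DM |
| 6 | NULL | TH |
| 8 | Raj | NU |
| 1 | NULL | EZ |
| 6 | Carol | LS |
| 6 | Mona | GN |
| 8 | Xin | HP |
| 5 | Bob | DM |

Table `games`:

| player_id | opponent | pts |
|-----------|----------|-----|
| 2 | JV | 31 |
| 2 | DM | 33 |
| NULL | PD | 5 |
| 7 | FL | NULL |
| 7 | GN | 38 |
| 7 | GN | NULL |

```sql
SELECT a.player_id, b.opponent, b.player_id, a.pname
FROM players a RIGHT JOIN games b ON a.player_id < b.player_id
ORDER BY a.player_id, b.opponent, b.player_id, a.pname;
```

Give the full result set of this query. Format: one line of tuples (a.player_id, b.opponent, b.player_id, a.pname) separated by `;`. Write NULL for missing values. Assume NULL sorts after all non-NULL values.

RIGHT JOIN keeps every row from `games`; unmatched rows get NULL for `players`'s columns.
Matching on a.player_id < b.player_id. A NULL in a compared column never satisfies the condition.
Matched pairs: 17; unmatched b rows kept: 1.

(1, DM, 2, NULL); (1, FL, 7, NULL); (1, GN, 7, NULL); (1, GN, 7, NULL); (1, JV, 2, NULL); (5, FL, 7, Bob); (5, GN, 7, Bob); (5, GN, 7, Bob); (6, FL, 7, Carol); (6, FL, 7, Mona); (6, FL, 7, NULL); (6, GN, 7, Carol); (6, GN, 7, Carol); (6, GN, 7, Mona); (6, GN, 7, Mona); (6, GN, 7, NULL); (6, GN, 7, NULL); (NULL, PD, NULL, NULL)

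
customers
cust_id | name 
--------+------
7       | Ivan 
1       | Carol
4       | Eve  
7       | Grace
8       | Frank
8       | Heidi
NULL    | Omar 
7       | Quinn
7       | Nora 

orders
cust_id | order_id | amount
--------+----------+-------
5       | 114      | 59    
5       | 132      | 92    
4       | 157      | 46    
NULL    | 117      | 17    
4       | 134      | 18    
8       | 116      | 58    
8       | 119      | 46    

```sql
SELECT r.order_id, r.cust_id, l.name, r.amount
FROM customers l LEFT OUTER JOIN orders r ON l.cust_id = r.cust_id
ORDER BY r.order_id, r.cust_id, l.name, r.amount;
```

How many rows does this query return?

12

LEFT JOIN keeps every row from `customers`; unmatched rows get NULL for `orders`'s columns.
Matching on l.cust_id = r.cust_id. A NULL in a compared column never satisfies the condition.
- l row (cust_id=7): no match → kept, r columns NULL.
- l row (cust_id=1): no match → kept, r columns NULL.
- l row (cust_id=4): matches 2 r row(s) → 2 output row(s).
- l row (cust_id=7): no match → kept, r columns NULL.
- l row (cust_id=8): matches 2 r row(s) → 2 output row(s).
- l row (cust_id=8): matches 2 r row(s) → 2 output row(s).
- l row (cust_id=NULL): no match → kept, r columns NULL.
- l row (cust_id=7): no match → kept, r columns NULL.
- l row (cust_id=7): no match → kept, r columns NULL.
Total: 6 matched + 6 padded = 12 rows.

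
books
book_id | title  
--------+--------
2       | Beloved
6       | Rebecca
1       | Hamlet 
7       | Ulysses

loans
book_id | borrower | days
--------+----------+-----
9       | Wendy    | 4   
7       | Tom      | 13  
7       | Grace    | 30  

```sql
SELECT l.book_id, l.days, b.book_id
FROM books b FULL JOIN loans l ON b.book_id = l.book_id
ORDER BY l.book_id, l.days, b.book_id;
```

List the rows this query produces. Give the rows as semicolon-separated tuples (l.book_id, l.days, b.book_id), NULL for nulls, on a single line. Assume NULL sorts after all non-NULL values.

FULL OUTER JOIN keeps every row from both sides; unmatched rows get NULL for the other side's columns.
Matching on b.book_id = l.book_id.
Matched pairs: 2; unmatched b rows kept: 3; unmatched l rows kept: 1.

(7, 13, 7); (7, 30, 7); (9, 4, NULL); (NULL, NULL, 1); (NULL, NULL, 2); (NULL, NULL, 6)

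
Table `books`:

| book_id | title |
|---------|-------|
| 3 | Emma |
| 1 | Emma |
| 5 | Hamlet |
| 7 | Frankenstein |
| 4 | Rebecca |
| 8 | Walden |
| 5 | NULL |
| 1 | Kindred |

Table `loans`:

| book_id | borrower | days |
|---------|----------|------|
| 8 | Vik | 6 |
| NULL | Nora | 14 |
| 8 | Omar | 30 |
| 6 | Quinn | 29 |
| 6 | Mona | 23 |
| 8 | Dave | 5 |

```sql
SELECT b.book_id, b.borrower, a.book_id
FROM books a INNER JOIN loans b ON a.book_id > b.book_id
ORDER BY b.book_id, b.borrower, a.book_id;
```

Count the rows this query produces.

INNER JOIN keeps only pairs where the ON condition holds.
Matching on a.book_id > b.book_id. A NULL in a compared column never satisfies the condition.
- book_id=3: no matching b row, dropped.
- book_id=1: no matching b row, dropped.
- book_id=5: no matching b row, dropped.
- book_id=7: 2 matching b row(s), so 2 row(s) emitted.
- book_id=4: no matching b row, dropped.
- book_id=8: 2 matching b row(s), so 2 row(s) emitted.
- book_id=5: no matching b row, dropped.
- book_id=1: no matching b row, dropped.
Total: 4 rows.

4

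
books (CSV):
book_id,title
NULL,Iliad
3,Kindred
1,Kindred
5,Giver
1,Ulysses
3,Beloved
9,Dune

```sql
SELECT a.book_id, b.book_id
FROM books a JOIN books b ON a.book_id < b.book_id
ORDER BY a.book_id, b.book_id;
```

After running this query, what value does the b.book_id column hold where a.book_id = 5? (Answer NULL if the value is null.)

9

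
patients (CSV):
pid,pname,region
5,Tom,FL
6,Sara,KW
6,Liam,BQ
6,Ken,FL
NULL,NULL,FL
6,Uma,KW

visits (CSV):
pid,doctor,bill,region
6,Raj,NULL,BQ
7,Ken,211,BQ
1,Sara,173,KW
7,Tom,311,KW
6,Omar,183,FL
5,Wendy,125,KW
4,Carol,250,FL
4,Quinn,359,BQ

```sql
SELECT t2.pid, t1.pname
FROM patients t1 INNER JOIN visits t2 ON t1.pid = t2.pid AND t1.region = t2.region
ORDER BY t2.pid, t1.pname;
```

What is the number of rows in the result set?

2

INNER JOIN keeps only pairs where the ON condition holds.
Matching on t1.pid = t2.pid AND t1.region = t2.region. A NULL in a compared column never satisfies the condition.
- t1 (pid=5, region=FL) has no partner → excluded.
- t1 (pid=6, region=KW) has no partner → excluded.
- t1 (pid=6, region=BQ) pairs with 1 row(s) of t2.
- t1 (pid=6, region=FL) pairs with 1 row(s) of t2.
- t1 (pid=NULL, region=FL) has no partner → excluded.
- t1 (pid=6, region=KW) has no partner → excluded.
Total: 2 rows.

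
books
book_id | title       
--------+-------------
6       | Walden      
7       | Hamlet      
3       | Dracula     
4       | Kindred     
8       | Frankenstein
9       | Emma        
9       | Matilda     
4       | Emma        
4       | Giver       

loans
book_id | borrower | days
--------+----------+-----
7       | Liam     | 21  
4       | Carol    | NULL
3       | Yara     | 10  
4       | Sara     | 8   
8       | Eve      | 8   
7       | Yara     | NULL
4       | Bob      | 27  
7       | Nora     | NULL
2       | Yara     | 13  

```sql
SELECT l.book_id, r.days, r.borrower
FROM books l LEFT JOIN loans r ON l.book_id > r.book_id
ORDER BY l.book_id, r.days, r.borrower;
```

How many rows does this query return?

43

LEFT JOIN keeps every row from `books`; unmatched rows get NULL for `loans`'s columns.
Matching on l.book_id > r.book_id.
- l[0] book_id=6 → 5 match(es) in r → 5 row(s).
- l[1] book_id=7 → 5 match(es) in r → 5 row(s).
- l[2] book_id=3 → 1 match(es) in r → 1 row(s).
- l[3] book_id=4 → 2 match(es) in r → 2 row(s).
- l[4] book_id=8 → 8 match(es) in r → 8 row(s).
- l[5] book_id=9 → 9 match(es) in r → 9 row(s).
- l[6] book_id=9 → 9 match(es) in r → 9 row(s).
- l[7] book_id=4 → 2 match(es) in r → 2 row(s).
- l[8] book_id=4 → 2 match(es) in r → 2 row(s).
Total: 43 rows.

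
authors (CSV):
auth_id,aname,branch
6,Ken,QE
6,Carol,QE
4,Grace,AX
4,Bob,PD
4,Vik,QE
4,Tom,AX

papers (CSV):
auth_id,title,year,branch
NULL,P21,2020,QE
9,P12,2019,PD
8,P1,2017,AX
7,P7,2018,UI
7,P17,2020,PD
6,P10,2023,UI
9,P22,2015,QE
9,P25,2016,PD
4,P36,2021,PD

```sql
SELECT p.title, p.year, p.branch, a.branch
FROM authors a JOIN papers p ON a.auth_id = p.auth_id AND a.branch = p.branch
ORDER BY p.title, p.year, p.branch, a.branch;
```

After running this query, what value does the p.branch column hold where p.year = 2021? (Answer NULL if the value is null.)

INNER JOIN keeps only pairs where the ON condition holds.
Matching on a.auth_id = p.auth_id AND a.branch = p.branch. A NULL in a compared column never satisfies the condition.
- a[0] auth_id=6, branch=QE → no match; dropped.
- a[1] auth_id=6, branch=QE → no match; dropped.
- a[2] auth_id=4, branch=AX → no match; dropped.
- a[3] auth_id=4, branch=PD → 1 match(es) in p → 1 row(s).
- a[4] auth_id=4, branch=QE → no match; dropped.
- a[5] auth_id=4, branch=AX → no match; dropped.

PD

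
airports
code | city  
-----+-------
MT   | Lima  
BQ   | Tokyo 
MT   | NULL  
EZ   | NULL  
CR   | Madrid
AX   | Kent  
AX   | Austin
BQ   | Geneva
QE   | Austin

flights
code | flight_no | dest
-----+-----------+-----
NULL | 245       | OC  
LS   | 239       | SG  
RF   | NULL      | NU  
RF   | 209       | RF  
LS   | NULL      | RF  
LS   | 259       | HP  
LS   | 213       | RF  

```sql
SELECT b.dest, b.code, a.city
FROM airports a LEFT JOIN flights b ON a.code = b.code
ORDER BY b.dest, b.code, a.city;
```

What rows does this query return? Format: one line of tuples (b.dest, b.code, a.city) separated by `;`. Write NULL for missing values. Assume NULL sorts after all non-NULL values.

(NULL, NULL, Austin); (NULL, NULL, Austin); (NULL, NULL, Geneva); (NULL, NULL, Kent); (NULL, NULL, Lima); (NULL, NULL, Madrid); (NULL, NULL, Tokyo); (NULL, NULL, NULL); (NULL, NULL, NULL)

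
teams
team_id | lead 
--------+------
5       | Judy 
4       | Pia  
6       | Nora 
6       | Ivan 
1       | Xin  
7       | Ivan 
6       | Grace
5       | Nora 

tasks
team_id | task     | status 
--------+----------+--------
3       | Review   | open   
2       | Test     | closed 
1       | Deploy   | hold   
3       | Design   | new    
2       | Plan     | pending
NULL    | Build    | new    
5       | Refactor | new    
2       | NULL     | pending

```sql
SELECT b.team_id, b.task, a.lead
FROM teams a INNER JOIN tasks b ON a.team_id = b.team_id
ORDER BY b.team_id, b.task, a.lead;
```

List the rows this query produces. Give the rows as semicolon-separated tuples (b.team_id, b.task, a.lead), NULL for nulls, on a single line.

(1, Deploy, Xin); (5, Refactor, Judy); (5, Refactor, Nora)

INNER JOIN keeps only pairs where the ON condition holds.
Matching on a.team_id = b.team_id. A NULL in a compared column never satisfies the condition.
Matched pairs: 3.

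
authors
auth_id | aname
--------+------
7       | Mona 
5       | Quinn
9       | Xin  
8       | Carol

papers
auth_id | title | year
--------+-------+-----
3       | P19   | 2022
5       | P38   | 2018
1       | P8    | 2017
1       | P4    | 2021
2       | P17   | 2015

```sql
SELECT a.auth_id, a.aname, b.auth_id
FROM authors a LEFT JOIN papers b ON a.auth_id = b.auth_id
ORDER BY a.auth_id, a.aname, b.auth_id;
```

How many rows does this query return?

4

LEFT JOIN keeps every row from `authors`; unmatched rows get NULL for `papers`'s columns.
Matching on a.auth_id = b.auth_id.
Matched pairs: 1; unmatched a rows kept: 3.
Total: 1 matched + 3 padded = 4 rows.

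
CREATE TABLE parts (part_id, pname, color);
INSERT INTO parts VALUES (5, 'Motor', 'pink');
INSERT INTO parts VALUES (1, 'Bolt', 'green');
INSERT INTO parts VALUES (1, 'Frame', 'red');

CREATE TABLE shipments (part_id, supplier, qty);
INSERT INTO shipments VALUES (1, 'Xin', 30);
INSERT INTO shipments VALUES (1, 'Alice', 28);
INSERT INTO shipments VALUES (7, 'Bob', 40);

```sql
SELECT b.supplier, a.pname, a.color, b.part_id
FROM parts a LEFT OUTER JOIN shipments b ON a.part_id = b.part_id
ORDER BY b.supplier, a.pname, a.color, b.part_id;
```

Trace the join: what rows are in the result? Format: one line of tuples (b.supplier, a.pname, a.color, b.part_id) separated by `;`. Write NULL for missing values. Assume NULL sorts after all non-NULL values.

LEFT JOIN keeps every row from `parts`; unmatched rows get NULL for `shipments`'s columns.
Matching on a.part_id = b.part_id.
- part_id=5: no b row matches, row kept with b columns NULL.
- part_id=1: 2 matching b row(s), so 2 row(s) emitted.
- part_id=1: 2 matching b row(s), so 2 row(s) emitted.
After projecting and ordering:
b.supplier | a.pname | a.color | b.part_id
Alice | Bolt | green | 1
Alice | Frame | red | 1
Xin | Bolt | green | 1
Xin | Frame | red | 1
NULL | Motor | pink | NULL

(Alice, Bolt, green, 1); (Alice, Frame, red, 1); (Xin, Bolt, green, 1); (Xin, Frame, red, 1); (NULL, Motor, pink, NULL)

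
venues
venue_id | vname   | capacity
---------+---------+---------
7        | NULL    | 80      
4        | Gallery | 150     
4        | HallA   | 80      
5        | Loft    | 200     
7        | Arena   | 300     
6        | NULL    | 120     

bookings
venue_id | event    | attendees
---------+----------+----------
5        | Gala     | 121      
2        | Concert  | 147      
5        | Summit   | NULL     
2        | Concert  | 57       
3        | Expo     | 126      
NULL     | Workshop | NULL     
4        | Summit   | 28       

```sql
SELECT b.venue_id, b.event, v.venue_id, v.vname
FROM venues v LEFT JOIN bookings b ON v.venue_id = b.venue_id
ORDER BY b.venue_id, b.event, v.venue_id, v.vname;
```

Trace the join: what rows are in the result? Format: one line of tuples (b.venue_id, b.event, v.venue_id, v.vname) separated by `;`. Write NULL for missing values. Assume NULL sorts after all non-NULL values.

(4, Summit, 4, Gallery); (4, Summit, 4, HallA); (5, Gala, 5, Loft); (5, Summit, 5, Loft); (NULL, NULL, 6, NULL); (NULL, NULL, 7, Arena); (NULL, NULL, 7, NULL)

LEFT JOIN keeps every row from `venues`; unmatched rows get NULL for `bookings`'s columns.
Matching on v.venue_id = b.venue_id. A NULL in a compared column never satisfies the condition.
Matched pairs: 4; unmatched v rows kept: 3.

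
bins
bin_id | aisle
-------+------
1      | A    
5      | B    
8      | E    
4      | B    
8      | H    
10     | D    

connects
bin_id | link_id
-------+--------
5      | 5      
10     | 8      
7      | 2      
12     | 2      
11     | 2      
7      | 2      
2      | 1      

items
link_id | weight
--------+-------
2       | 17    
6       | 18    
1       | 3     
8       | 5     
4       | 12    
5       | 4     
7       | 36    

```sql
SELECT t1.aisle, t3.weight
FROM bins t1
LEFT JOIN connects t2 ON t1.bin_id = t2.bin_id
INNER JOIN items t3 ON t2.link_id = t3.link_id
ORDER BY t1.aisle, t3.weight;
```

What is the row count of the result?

2

Step 1 — t1 LEFT JOIN t2 on bin_id → 6 row(s).
Then INNER JOIN `items t3` on link_id: keep only rows whose t2.link_id appears in t3.
Result: 2 row(s).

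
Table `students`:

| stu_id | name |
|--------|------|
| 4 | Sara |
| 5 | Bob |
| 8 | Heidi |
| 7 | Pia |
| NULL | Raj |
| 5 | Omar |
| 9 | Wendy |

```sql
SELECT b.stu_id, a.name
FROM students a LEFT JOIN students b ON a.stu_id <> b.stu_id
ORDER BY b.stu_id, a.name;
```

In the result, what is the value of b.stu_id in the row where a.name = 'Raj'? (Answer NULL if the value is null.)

NULL

LEFT JOIN keeps every row from `students a`; unmatched rows get NULL for `students b`'s columns.
Matching on a.stu_id <> b.stu_id. A NULL in a compared column never satisfies the condition.
Matched pairs: 28; unmatched a rows kept: 1.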